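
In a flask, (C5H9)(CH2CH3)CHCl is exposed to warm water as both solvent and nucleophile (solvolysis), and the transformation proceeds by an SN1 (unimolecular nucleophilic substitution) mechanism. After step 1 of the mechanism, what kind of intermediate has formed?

Step 1: The C–Cl bond breaks with both electrons going to the chloride; Cl⁻ leaves and a secondary carbocation remains.
After step 1 the species present is a secondary carbocation.

secondary carbocation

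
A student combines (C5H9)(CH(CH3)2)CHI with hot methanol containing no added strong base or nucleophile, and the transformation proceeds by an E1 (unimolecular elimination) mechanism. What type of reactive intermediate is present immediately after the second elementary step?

Step 1: Rate-determining heterolysis of the C–I bond gives I⁻ and a secondary carbocation.
Step 2: A hydride (H with its bonding pair) migrates from the adjacent cyclopentyl carbon to the cationic centre — a 1,2-hydride shift — upgrading the secondary cation to a tertiary one.
After step 2 the species present is a tertiary carbocation.

tertiary carbocation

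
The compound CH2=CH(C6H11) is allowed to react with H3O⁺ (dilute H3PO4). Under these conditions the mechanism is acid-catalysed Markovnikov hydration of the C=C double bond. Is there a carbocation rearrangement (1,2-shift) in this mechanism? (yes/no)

The first-formed carbocation is secondary.
The adjacent cyclohexyl carbon already bears 2 other carbon substituents and has a hydrogen to migrate; after a 1,2-hydride shift from that carbon the positive charge sits on a tertiary centre.
Tertiary is more stable than secondary, so the shift occurs.

yes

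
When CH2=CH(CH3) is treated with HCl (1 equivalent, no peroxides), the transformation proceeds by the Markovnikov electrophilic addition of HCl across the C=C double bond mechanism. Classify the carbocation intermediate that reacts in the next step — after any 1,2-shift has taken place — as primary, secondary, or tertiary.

secondary

Step 1: Protonation of the alkene by HCl: the π bond acts as the nucleophile and picks up H⁺, giving the more stable (Markovnikov) secondary carbocation. The H–Cl bond breaks heterolytically, releasing Cl⁻.
No single 1,2-shift to an adjacent carbon would give a more-substituted cation, so no rearrangement occurs.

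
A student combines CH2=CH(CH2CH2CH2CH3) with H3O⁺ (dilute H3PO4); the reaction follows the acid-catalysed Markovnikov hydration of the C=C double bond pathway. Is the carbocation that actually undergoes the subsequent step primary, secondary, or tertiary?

secondary

Step 1: The π electrons of the C=C bond attack a proton of H3O⁺; Markovnikov addition places the new C–H on the less-substituted alkene carbon, so the positive charge ends up on the more-substituted carbon — a secondary carbocation. H2O is released.
No single 1,2-shift to an adjacent carbon would give a more-substituted cation, so no rearrangement occurs.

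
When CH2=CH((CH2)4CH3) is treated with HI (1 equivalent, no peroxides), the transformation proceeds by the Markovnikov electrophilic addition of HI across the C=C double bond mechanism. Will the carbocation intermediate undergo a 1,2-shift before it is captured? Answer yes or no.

no

The first-formed carbocation is secondary.
No single 1,2-shift to an adjacent carbon would produce a more-substituted cation than the one already present, so no rearrangement occurs.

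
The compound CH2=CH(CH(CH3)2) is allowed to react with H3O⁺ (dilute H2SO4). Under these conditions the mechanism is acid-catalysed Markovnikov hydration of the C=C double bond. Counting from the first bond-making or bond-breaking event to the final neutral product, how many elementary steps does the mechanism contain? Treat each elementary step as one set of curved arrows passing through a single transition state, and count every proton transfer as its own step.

Step 1: Electrophilic addition begins with the π(C=C) electrons forming a bond to the proton of H3O⁺. Following Markovnikov's rule, the resulting cation is secondary. H2O is released.
Step 2: Carbocation rearrangement: a 1,2-hydride shift from the adjacent isopropyl carbon converts the initially-formed secondary cation into the more stable tertiary cation.
Step 3: A lone pair on the oxygen of H2O attacks the carbocation, forming a C–O bond and an oxonium ion (a protonated alcohol).
Step 4: Proton transfer from the O–H of the oxonium ion to H2O completes the catalytic cycle and yields the alcohol.
Total: 4 elementary steps.

4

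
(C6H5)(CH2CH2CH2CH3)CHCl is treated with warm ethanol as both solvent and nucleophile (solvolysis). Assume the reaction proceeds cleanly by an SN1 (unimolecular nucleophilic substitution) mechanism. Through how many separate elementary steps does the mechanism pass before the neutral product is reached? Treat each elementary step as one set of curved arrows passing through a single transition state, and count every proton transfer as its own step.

3

Step 1: Unassisted departure of Cl⁻ (taking the C–Cl bonding pair) generates a secondary carbocation.
(No 1,2-shift: no single shift to an adjacent carbon would give a more stable cation.)
Step 2: Nucleophilic capture: the oxygen of CH3CH2OH bonds to the cationic carbon, producing an oxonium-ion intermediate.
Step 3: Deprotonation of the oxonium oxygen by solvent ethanol yields the neutral ether.
Total: 3 elementary steps.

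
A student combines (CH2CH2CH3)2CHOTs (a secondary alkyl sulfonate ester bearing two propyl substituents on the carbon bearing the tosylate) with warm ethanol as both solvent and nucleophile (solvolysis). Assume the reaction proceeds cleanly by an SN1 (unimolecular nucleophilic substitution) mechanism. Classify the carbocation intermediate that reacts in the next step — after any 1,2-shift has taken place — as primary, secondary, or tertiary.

secondary

Step 1: Unassisted departure of TsO⁻ (taking the C–O bonding pair) generates a secondary carbocation.
No single 1,2-shift to an adjacent carbon would give a more-substituted cation, so no rearrangement occurs.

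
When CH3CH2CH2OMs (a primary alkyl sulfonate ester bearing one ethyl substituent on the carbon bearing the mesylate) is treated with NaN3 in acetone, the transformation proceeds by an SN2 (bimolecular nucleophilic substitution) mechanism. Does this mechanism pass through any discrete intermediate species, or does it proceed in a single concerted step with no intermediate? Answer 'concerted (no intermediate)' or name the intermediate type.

The azide nucleophile donates a lone pair from N to the α-carbon in a backside attack; simultaneously the C–O σ-bond breaks and both of its electrons leave with MsO⁻. One concerted step with inversion of configuration.
All bond changes occur in one transition state; no discrete intermediate is formed.

concerted (no intermediate)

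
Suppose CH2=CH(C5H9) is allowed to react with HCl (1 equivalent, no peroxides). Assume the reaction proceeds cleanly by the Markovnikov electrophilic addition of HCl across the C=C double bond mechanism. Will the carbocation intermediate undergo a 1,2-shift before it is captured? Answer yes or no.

The first-formed carbocation is secondary.
The adjacent cyclopentyl carbon already bears 2 other carbon substituents and has a hydrogen to migrate; after a 1,2-hydride shift from that carbon the positive charge sits on a tertiary centre.
Tertiary is more stable than secondary, so the shift occurs.

yes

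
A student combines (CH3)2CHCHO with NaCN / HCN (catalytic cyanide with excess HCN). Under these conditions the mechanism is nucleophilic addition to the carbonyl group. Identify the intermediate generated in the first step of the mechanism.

tetrahedral alkoxide intermediate

Step 1: CN⁻ attacks the sp² carbonyl carbon; the C=O π bond breaks and the electrons end up as a lone pair on the alkoxide oxygen of the tetrahedral intermediate.
After step 1 the species present is a tetrahedral alkoxide intermediate.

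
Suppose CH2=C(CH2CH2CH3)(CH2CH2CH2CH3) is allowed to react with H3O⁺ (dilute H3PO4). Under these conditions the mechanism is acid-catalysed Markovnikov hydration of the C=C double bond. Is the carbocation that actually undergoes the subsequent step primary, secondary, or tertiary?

Step 1: Protonation of the alkene by H3O⁺: the π bond acts as the nucleophile and picks up H⁺, giving the more stable (Markovnikov) tertiary carbocation. H2O is released.
No single 1,2-shift to an adjacent carbon would give a more-substituted cation, so no rearrangement occurs.

tertiary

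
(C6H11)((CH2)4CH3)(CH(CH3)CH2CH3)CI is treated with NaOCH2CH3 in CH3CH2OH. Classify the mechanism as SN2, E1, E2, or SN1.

E2

Conditions: a strong base with a tertiary substrate bearing a β-hydrogen.
These conditions are the textbook signature of the E2 pathway.
A strong (often hindered) base removes a β-H in concert with loss of the leaving group — bimolecular elimination.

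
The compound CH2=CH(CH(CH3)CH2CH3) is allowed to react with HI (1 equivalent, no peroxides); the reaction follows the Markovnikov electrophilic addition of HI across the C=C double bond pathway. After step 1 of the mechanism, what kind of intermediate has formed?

secondary carbocation

Step 1: Electrophilic addition begins with the π(C=C) electrons forming a bond to the proton of HI. Following Markovnikov's rule, the resulting cation is secondary. The H–I bond breaks heterolytically, releasing I⁻.
After step 1 the species present is a secondary carbocation.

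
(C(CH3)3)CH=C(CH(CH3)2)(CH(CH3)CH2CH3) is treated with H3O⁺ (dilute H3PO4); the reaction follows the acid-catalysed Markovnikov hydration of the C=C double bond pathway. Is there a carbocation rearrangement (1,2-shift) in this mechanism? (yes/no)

The first-formed carbocation is tertiary.
No single 1,2-shift to an adjacent carbon would produce a more-substituted cation than the one already present, so no rearrangement occurs.

no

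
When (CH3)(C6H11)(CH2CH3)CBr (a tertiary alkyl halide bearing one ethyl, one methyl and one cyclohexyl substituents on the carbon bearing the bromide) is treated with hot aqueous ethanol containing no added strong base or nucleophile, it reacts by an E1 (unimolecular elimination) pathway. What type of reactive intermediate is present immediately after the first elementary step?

tertiary carbocation

Step 1: Unassisted departure of Br⁻ (taking the C–Br bonding pair) generates a tertiary carbocation.
After step 1 the species present is a tertiary carbocation.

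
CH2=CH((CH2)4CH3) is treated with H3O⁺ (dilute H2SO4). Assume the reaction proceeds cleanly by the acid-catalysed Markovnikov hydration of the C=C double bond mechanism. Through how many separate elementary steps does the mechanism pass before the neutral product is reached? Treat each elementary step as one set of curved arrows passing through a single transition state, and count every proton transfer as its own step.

Step 1: Electrophilic addition begins with the π(C=C) electrons forming a bond to the proton of H3O⁺. Following Markovnikov's rule, the resulting cation is secondary. H2O is released.
(No 1,2-shift: no single shift to an adjacent carbon would give a more stable cation.)
Step 2: A lone pair on the oxygen of H2O attacks the carbocation, forming a C–O bond and an oxonium ion (a protonated alcohol).
Step 3: Proton transfer from the O–H of the oxonium ion to H2O completes the catalytic cycle and yields the alcohol.
Total: 3 elementary steps.

3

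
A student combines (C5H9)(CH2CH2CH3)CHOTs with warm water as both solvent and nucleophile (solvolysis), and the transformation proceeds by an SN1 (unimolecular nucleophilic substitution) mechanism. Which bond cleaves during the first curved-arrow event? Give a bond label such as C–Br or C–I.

C–O

Step 1: Ionisation: the C–O σ-bond cleaves heterolytically; both bonding electrons depart with TsO⁻, leaving a secondary carbocation at the α-carbon.
The bond broken in this step is the C–O bond.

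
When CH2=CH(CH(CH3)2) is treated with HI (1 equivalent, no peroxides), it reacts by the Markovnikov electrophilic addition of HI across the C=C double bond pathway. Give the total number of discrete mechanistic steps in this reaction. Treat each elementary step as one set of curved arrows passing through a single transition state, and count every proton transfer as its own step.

3

Step 1: Electrophilic addition begins with the π(C=C) electrons forming a bond to the proton of HI. Following Markovnikov's rule, the resulting cation is secondary. The H–I bond breaks heterolytically, releasing I⁻.
Step 2: A hydride (H with its bonding pair) migrates from the adjacent isopropyl carbon to the cationic centre — a 1,2-hydride shift — upgrading the secondary cation to a tertiary one.
Step 3: I⁻ captures the cation: a lone pair on I⁻ fills the empty p orbital, producing the alkyl halide product.
Total: 3 elementary steps.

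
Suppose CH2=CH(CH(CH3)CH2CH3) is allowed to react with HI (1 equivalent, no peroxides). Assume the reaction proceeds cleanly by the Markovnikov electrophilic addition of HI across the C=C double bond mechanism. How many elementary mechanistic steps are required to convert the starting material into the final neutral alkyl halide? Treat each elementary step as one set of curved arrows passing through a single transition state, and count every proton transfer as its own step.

3

Step 1: The π electrons of the C=C bond attack a proton of HI; Markovnikov addition places the new C–H on the less-substituted alkene carbon, so the positive charge ends up on the more-substituted carbon — a secondary carbocation. The H–I bond breaks heterolytically, releasing I⁻.
Step 2: A 1,2-hydride shift from the adjacent sec-butyl carbon moves the positive charge from the secondary centre to an adjacent carbon, generating a more stable tertiary carbocation.
Step 3: I⁻ captures the cation: a lone pair on I⁻ fills the empty p orbital, producing the alkyl halide product.
Total: 3 elementary steps.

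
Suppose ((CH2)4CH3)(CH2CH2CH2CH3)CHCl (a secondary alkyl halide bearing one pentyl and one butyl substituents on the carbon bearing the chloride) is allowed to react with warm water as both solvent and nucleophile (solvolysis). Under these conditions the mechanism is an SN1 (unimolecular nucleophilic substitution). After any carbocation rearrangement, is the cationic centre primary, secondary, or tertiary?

secondary

Step 1: Unassisted departure of Cl⁻ (taking the C–Cl bonding pair) generates a secondary carbocation.
No single 1,2-shift to an adjacent carbon would give a more-substituted cation, so no rearrangement occurs.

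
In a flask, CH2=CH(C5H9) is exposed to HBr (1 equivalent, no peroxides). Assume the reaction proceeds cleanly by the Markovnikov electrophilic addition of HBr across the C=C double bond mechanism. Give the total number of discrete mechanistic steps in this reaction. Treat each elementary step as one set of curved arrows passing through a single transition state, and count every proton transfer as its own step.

Step 1: The π electrons of the C=C bond attack a proton of HBr; Markovnikov addition places the new C–H on the less-substituted alkene carbon, so the positive charge ends up on the more-substituted carbon — a secondary carbocation. The H–Br bond breaks heterolytically, releasing Br⁻.
Step 2: A hydride (H with its bonding pair) migrates from the adjacent cyclopentyl carbon to the cationic centre — a 1,2-hydride shift — upgrading the secondary cation to a tertiary one.
Step 3: Nucleophilic attack by Br⁻ on the carbocation completes the addition, giving R–Br.
Total: 3 elementary steps.

3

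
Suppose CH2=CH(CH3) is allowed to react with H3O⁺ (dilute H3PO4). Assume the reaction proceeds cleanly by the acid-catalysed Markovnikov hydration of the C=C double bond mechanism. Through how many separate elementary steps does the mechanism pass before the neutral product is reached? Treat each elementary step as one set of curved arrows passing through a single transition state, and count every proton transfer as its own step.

3

Step 1: Electrophilic addition begins with the π(C=C) electrons forming a bond to the proton of H3O⁺. Following Markovnikov's rule, the resulting cation is secondary. H2O is released.
(No 1,2-shift: no single shift to an adjacent carbon would give a more stable cation.)
Step 2: A lone pair on the oxygen of H2O attacks the carbocation, forming a C–O bond and an oxonium ion (a protonated alcohol).
Step 3: Deprotonation of the oxonium ion by a water molecule delivers the neutral alcohol and regenerates the acid catalyst.
Total: 3 elementary steps.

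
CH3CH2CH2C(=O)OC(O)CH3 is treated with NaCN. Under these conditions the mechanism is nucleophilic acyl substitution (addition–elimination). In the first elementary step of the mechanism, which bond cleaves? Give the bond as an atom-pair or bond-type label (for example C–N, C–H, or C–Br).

π(C=O)

Step 1: A lone pair on the C of CN⁻ attacks the electrophilic acyl carbon; the π(C=O) electrons move onto oxygen, giving a tetrahedral intermediate.
The bond broken in this step is the π(C=O) bond.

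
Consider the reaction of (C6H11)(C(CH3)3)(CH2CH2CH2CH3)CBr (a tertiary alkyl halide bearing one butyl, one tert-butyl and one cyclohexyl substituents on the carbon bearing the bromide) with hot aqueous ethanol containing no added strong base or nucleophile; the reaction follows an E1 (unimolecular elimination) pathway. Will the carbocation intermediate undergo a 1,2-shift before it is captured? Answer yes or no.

The first-formed carbocation is tertiary.
No single 1,2-shift to an adjacent carbon would produce a more-substituted cation than the one already present, so no rearrangement occurs.

no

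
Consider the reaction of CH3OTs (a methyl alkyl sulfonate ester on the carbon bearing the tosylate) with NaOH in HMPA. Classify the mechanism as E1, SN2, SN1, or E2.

SN2

Conditions: a methyl substrate with a strong nucleophile in the polar aprotic solvent HMPA.
These conditions are the textbook signature of the SN2 pathway.
An unhindered substrate with a strong nucleophile in a polar aprotic solvent favours one-step backside displacement.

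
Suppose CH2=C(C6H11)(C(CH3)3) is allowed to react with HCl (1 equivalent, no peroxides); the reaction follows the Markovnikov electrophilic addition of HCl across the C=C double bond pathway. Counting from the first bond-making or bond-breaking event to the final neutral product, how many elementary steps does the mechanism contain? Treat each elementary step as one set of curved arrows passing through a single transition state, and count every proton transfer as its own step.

2

Step 1: Electrophilic addition begins with the π(C=C) electrons forming a bond to the proton of HCl. Following Markovnikov's rule, the resulting cation is tertiary. The H–Cl bond breaks heterolytically, releasing Cl⁻.
(No 1,2-shift: no single shift to an adjacent carbon would give a more stable cation.)
Step 2: Nucleophilic attack by Cl⁻ on the carbocation completes the addition, giving R–Cl.
Total: 2 elementary steps.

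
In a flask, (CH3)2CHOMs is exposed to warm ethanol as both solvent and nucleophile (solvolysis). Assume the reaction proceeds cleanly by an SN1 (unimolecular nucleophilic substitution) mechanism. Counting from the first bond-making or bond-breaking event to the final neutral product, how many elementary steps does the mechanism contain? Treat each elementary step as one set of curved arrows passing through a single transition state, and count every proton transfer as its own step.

Step 1: Ionisation: the C–O σ-bond cleaves heterolytically; both bonding electrons depart with MsO⁻, leaving a secondary carbocation at the α-carbon.
(No 1,2-shift: no single shift to an adjacent carbon would give a more stable cation.)
Step 2: Nucleophilic capture: the oxygen of CH3CH2OH bonds to the cationic carbon, producing an oxonium-ion intermediate.
Step 3: Deprotonation of the oxonium oxygen by solvent ethanol yields the neutral ether.
Total: 3 elementary steps.

3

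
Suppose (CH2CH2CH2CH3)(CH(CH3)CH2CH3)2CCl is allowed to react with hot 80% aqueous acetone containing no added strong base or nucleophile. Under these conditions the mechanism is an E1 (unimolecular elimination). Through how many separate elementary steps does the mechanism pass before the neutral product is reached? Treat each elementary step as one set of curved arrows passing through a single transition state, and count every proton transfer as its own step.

2

Step 1: Unassisted departure of Cl⁻ (taking the C–Cl bonding pair) generates a tertiary carbocation.
(No 1,2-shift: no single shift to an adjacent carbon would give a more stable cation.)
Step 2: Loss of a β-proton to a water molecule of the solvent: the C–H bonding pair collapses toward the cationic carbon to form the C=C π bond, yielding the alkene.
Total: 2 elementary steps.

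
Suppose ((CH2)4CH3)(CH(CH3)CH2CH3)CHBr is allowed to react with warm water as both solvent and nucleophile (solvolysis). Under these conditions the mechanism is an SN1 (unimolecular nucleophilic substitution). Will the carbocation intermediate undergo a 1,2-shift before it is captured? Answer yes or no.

yes

The first-formed carbocation is secondary.
The adjacent sec-butyl carbon already bears 2 other carbon substituents and has a hydrogen to migrate; after a 1,2-hydride shift from that carbon the positive charge sits on a tertiary centre.
Tertiary is more stable than secondary, so the shift occurs.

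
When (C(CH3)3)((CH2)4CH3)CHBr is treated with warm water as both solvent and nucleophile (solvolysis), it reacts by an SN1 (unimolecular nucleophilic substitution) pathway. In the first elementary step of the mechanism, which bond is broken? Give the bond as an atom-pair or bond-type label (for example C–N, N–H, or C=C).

Step 1: Ionisation: the C–Br σ-bond cleaves heterolytically; both bonding electrons depart with Br⁻, leaving a secondary carbocation at the α-carbon.
The bond broken in this step is the C–Br bond.

C–Br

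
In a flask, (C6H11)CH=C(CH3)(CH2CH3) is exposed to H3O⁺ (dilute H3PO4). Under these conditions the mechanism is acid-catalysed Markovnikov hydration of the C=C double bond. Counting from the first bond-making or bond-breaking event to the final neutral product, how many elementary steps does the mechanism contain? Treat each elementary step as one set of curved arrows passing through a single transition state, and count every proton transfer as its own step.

Step 1: Protonation of the alkene by H3O⁺: the π bond acts as the nucleophile and picks up H⁺, giving the more stable (Markovnikov) tertiary carbocation. H2O is released.
(No 1,2-shift: no single shift to an adjacent carbon would give a more stable cation.)
Step 2: Nucleophilic capture of the cation by H2O produces the protonated alcohol (an oxonium ion).
Step 3: Proton transfer from the O–H of the oxonium ion to H2O completes the catalytic cycle and yields the alcohol.
Total: 3 elementary steps.

3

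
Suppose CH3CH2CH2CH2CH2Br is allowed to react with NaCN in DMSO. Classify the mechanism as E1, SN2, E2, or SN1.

Conditions: a primary substrate with a strong nucleophile in the polar aprotic solvent DMSO.
These conditions are the textbook signature of the SN2 pathway.
An unhindered substrate with a strong nucleophile in a polar aprotic solvent favours one-step backside displacement.

SN2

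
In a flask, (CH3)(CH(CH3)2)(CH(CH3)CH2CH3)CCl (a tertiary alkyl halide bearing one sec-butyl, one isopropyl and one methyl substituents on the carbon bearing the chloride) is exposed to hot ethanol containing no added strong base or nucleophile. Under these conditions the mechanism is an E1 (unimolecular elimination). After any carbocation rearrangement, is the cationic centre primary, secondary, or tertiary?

tertiary

Step 1: Ionisation: the C–Cl σ-bond cleaves heterolytically; both bonding electrons depart with Cl⁻, leaving a tertiary carbocation at the α-carbon.
No single 1,2-shift to an adjacent carbon would give a more-substituted cation, so no rearrangement occurs.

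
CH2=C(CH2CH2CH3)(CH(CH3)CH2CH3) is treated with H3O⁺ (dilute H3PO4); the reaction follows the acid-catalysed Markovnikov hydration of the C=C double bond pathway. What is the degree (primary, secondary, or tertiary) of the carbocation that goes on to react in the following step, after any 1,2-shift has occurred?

tertiary

Step 1: Electrophilic addition begins with the π(C=C) electrons forming a bond to the proton of H3O⁺. Following Markovnikov's rule, the resulting cation is tertiary. H2O is released.
No single 1,2-shift to an adjacent carbon would give a more-substituted cation, so no rearrangement occurs.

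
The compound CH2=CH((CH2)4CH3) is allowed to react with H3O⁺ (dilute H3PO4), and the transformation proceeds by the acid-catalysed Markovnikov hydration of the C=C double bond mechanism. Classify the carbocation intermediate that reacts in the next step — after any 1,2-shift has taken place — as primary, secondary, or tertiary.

secondary

Step 1: Protonation of the alkene by H3O⁺: the π bond acts as the nucleophile and picks up H⁺, giving the more stable (Markovnikov) secondary carbocation. H2O is released.
No single 1,2-shift to an adjacent carbon would give a more-substituted cation, so no rearrangement occurs.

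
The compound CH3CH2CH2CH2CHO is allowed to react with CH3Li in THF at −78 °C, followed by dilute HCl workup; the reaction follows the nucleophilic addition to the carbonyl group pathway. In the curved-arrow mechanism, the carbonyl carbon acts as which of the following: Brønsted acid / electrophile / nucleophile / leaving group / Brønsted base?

Step 1: the carbanion-like carbon of CH3Li attacks the sp² carbonyl carbon; the C=O π bond breaks and the electrons end up as a lone pair on the alkoxide oxygen of the tetrahedral intermediate.
The carbonyl carbon accepts an electron pair into an empty or π* orbital — it is the electrophile.

electrophile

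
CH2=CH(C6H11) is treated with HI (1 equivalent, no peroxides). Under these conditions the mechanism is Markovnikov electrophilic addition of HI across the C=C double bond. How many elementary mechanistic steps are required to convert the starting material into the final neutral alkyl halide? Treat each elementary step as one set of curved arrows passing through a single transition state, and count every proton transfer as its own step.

Step 1: Protonation of the alkene by HI: the π bond acts as the nucleophile and picks up H⁺, giving the more stable (Markovnikov) secondary carbocation. The H–I bond breaks heterolytically, releasing I⁻.
Step 2: A hydride (H with its bonding pair) migrates from the adjacent cyclohexyl carbon to the cationic centre — a 1,2-hydride shift — upgrading the secondary cation to a tertiary one.
Step 3: Nucleophilic attack by I⁻ on the carbocation completes the addition, giving R–I.
Total: 3 elementary steps.

3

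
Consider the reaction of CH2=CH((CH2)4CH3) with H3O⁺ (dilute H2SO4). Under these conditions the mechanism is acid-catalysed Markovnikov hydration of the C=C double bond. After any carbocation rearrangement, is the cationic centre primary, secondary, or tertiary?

Step 1: Protonation of the alkene by H3O⁺: the π bond acts as the nucleophile and picks up H⁺, giving the more stable (Markovnikov) secondary carbocation. H2O is released.
No single 1,2-shift to an adjacent carbon would give a more-substituted cation, so no rearrangement occurs.

secondary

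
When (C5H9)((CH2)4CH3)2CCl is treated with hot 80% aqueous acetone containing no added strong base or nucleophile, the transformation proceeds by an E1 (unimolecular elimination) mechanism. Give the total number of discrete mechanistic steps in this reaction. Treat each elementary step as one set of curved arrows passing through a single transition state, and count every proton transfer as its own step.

Step 1: Ionisation: the C–Cl σ-bond cleaves heterolytically; both bonding electrons depart with Cl⁻, leaving a tertiary carbocation at the α-carbon.
(No 1,2-shift: no single shift to an adjacent carbon would give a more stable cation.)
Step 2: A water molecule (solvent) deprotonates a β-carbon; as the C–H bond breaks, those electrons form the new alkene π bond.
Total: 2 elementary steps.

2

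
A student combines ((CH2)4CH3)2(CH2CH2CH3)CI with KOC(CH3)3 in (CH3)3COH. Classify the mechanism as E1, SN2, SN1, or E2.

Conditions: a strong/bulky base with a tertiary substrate bearing a β-hydrogen.
These conditions are the textbook signature of the E2 pathway.
A strong (often hindered) base removes a β-H in concert with loss of the leaving group — bimolecular elimination.

E2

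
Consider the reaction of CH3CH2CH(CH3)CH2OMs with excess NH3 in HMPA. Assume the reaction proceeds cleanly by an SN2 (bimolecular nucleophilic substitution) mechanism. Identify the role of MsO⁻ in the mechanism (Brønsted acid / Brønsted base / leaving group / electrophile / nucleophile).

leaving group

Step 1: A lone pair on the N of NH3 attacks the α-carbon from the back side while the C–O bond breaks; both bonding electrons leave with MsO⁻. The product of this concerted step is an alkylammonium ion.
MsO⁻ departs with both electrons of the breaking σ-bond — that is the definition of a leaving group.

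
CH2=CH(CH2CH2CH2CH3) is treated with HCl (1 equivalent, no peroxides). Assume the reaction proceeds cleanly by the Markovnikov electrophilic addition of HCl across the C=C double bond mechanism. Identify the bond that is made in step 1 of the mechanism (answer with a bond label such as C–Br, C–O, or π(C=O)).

Step 1: Electrophilic addition begins with the π(C=C) electrons forming a bond to the proton of HCl. Following Markovnikov's rule, the resulting cation is secondary. The H–Cl bond breaks heterolytically, releasing Cl⁻.
The bond formed in this step is the C–H bond.

C–H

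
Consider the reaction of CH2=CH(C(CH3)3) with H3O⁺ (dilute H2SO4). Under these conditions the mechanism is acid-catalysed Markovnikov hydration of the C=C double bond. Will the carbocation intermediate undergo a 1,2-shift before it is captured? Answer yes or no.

yes

The first-formed carbocation is secondary.
The adjacent tert-butyl carbon has no hydrogen but bears methyl groups; migration of one methyl with its bonding pair (a 1,2-methyl shift) places the charge on a tertiary centre.
Tertiary is more stable than secondary, so the shift occurs.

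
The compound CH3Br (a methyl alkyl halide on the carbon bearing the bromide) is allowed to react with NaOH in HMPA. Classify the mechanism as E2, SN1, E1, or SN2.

SN2

Conditions: a methyl substrate with a strong nucleophile in the polar aprotic solvent HMPA.
These conditions are the textbook signature of the SN2 pathway.
An unhindered substrate with a strong nucleophile in a polar aprotic solvent favours one-step backside displacement.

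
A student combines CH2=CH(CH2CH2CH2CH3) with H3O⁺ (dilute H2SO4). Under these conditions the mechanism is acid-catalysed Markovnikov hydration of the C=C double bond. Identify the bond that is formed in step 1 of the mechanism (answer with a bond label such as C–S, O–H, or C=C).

C–H

Step 1: Protonation of the alkene by H3O⁺: the π bond acts as the nucleophile and picks up H⁺, giving the more stable (Markovnikov) secondary carbocation. H2O is released.
The bond formed in this step is the C–H bond.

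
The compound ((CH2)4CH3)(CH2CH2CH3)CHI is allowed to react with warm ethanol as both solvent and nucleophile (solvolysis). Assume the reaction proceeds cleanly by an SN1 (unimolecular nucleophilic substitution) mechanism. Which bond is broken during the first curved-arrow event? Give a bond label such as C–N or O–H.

C–I

Step 1: The C–I bond breaks with both electrons going to the iodide; I⁻ leaves and a secondary carbocation remains.
The bond broken in this step is the C–I bond.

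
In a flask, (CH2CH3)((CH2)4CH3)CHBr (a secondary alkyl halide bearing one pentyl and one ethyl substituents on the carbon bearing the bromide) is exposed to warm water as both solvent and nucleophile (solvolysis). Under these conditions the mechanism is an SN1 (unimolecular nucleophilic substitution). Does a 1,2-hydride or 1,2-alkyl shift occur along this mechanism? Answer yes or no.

no

The first-formed carbocation is secondary.
No single 1,2-shift to an adjacent carbon would produce a more-substituted cation than the one already present, so no rearrangement occurs.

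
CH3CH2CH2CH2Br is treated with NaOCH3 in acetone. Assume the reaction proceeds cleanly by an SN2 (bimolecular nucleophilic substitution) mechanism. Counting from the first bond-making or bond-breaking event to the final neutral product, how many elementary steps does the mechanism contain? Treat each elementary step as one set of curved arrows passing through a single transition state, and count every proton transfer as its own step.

Step 1: Backside attack by CH3O⁻ on the carbon bearing the bromide: the new C–O bond forms as the C–Br bond breaks, with Walden inversion at carbon.
Total: 1 elementary step.

1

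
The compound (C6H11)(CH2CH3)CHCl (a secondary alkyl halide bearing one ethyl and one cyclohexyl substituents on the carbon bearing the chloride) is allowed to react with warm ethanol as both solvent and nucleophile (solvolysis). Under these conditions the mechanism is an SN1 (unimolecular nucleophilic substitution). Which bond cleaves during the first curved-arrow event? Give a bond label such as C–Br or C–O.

Step 1: Ionisation: the C–Cl σ-bond cleaves heterolytically; both bonding electrons depart with Cl⁻, leaving a secondary carbocation at the α-carbon.
The bond broken in this step is the C–Cl bond.

C–Cl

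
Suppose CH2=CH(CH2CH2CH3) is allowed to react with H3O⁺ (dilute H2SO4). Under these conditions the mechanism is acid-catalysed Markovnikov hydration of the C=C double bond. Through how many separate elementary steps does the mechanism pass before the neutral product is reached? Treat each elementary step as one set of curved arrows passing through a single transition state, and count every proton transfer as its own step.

Step 1: Electrophilic addition begins with the π(C=C) electrons forming a bond to the proton of H3O⁺. Following Markovnikov's rule, the resulting cation is secondary. H2O is released.
(No 1,2-shift: no single shift to an adjacent carbon would give a more stable cation.)
Step 2: Nucleophilic capture of the cation by H2O produces the protonated alcohol (an oxonium ion).
Step 3: Proton transfer from the O–H of the oxonium ion to H2O completes the catalytic cycle and yields the alcohol.
Total: 3 elementary steps.

3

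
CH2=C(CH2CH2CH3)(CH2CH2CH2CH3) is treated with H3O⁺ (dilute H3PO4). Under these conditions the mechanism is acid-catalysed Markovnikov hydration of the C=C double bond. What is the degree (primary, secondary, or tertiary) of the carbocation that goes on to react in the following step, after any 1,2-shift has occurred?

Step 1: The π electrons of the C=C bond attack a proton of H3O⁺; Markovnikov addition places the new C–H on the less-substituted alkene carbon, so the positive charge ends up on the more-substituted carbon — a tertiary carbocation. H2O is released.
No single 1,2-shift to an adjacent carbon would give a more-substituted cation, so no rearrangement occurs.

tertiary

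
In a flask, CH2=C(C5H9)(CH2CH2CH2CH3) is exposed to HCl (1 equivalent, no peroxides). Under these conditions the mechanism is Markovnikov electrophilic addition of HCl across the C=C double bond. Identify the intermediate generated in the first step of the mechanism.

tertiary carbocation

Step 1: The π electrons of the C=C bond attack a proton of HCl; Markovnikov addition places the new C–H on the less-substituted alkene carbon, so the positive charge ends up on the more-substituted carbon — a tertiary carbocation. The H–Cl bond breaks heterolytically, releasing Cl⁻.
After step 1 the species present is a tertiary carbocation.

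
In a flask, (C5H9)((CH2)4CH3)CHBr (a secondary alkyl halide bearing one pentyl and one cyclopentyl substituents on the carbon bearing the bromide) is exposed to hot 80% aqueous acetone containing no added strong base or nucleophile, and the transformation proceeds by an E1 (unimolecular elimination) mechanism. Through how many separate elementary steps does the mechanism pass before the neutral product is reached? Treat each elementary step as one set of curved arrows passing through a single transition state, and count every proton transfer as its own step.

Step 1: The C–Br bond breaks with both electrons going to the bromide; Br⁻ leaves and a secondary carbocation remains.
Step 2: A 1,2-hydride shift from the adjacent cyclopentyl carbon moves the positive charge from the secondary centre to an adjacent carbon, generating a more stable tertiary carbocation.
Step 3: A weak base (a water molecule from the solvent) removes a proton from a carbon adjacent to the cationic centre; the electrons of that C–H bond become the new π(C=C) bond, giving the alkene.
Total: 3 elementary steps.

3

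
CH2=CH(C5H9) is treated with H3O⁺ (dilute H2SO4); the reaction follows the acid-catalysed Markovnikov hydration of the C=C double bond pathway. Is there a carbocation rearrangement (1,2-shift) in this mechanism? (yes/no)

The first-formed carbocation is secondary.
The adjacent cyclopentyl carbon already bears 2 other carbon substituents and has a hydrogen to migrate; after a 1,2-hydride shift from that carbon the positive charge sits on a tertiary centre.
Tertiary is more stable than secondary, so the shift occurs.

yes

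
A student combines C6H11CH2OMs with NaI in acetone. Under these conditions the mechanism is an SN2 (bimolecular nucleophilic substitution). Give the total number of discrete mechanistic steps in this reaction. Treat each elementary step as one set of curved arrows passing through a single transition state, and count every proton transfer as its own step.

Step 1: Backside attack by I⁻ on the carbon bearing the mesylate: the new C–I bond forms as the C–O bond breaks, with Walden inversion at carbon.
Total: 1 elementary step.

1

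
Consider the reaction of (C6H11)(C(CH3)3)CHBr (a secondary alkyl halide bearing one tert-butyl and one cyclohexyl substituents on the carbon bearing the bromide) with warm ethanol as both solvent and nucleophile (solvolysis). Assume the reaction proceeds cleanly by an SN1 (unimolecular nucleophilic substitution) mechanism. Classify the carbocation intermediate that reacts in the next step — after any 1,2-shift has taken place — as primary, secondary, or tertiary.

tertiary

Step 1: Ionisation: the C–Br σ-bond cleaves heterolytically; both bonding electrons depart with Br⁻, leaving a secondary carbocation at the α-carbon.
Step 2: A 1,2-hydride shift from the adjacent cyclohexyl carbon moves the positive charge from the secondary centre to an adjacent carbon, generating a more stable tertiary carbocation.
The cation rearranges from secondary to tertiary via a 1,2-hydride shift from the adjacent cyclohexyl carbon; the tertiary cation is what reacts next.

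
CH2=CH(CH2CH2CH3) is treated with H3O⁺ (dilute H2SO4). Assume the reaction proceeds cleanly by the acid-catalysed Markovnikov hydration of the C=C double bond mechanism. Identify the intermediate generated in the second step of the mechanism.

Step 1: Electrophilic addition begins with the π(C=C) electrons forming a bond to the proton of H3O⁺. Following Markovnikov's rule, the resulting cation is secondary. H2O is released.
Step 2: Water acts as the nucleophile: an oxygen lone pair bonds to the cationic carbon, giving an oxonium-ion intermediate.
After step 2 the species present is an oxonium ion.

oxonium ion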